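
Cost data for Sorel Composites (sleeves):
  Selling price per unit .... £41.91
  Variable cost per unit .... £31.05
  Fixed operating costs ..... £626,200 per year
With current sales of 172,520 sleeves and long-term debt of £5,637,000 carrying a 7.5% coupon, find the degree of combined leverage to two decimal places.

Contribution at this volume is 172,520 × £10.86 = £1,873,567.20.
EBIT = £1,873,567.20 − £626,200 = £1,247,367.20. Interest = £422,775.00.
DOL = £1,873,567.20 ÷ £1,247,367.20 = 1.5020; DFL = £1,247,367.20 ÷ £824,592.20 = 1.5127.
DCL = DOL × DFL = 1.5020 × 1.5127 = 2.2721.

2.27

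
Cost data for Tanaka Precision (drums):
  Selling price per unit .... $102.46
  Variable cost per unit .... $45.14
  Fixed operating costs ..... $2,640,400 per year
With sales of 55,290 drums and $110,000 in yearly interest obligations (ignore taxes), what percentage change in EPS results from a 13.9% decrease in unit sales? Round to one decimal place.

-105.2%

At 55,290 units, contribution = 55,290 × $57.32 = $3,169,222.80.
EBIT = $3,169,222.80 − $2,640,400 = $528,822.80.
After interest of $110,000.00, pre-tax earnings = $418,822.80.
Degree of combined leverage = contribution ÷ (EBIT − I) = $3,169,222.80 ÷ $418,822.80 = 7.5670.
EPS therefore changes by 7.5670 × (-13.9%) = -105.2%.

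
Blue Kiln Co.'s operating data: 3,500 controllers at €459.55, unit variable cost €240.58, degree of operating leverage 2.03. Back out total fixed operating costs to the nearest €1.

At 3,500 units, contribution = 3,500 × €218.97 = €766,395.00.
DOL = contribution / EBIT, so EBIT = €766,395.00 / 2.03 = €377,534.48.
And FC = contribution − EBIT = €766,395.00 − €377,534.48 = €388,861.

€388,861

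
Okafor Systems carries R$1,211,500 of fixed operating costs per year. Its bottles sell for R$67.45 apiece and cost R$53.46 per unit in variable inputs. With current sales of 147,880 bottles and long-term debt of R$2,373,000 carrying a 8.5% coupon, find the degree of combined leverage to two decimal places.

3.16

At 147,880 units, contribution = 147,880 × R$13.99 = R$2,068,841.20.
EBIT = R$2,068,841.20 − R$1,211,500 = R$857,341.20. Interest = R$201,705.00, so EBIT − I = R$655,636.20.
Degree of total leverage = total CM / (EBIT − interest) = R$2,068,841.20 / R$655,636.20 = 3.1555.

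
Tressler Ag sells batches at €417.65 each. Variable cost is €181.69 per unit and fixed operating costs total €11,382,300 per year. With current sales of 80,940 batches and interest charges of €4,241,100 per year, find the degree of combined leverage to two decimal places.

5.50

At 80,940 units, contribution = 80,940 × €235.96 = €19,098,602.40.
Subtracting fixed costs: EBIT = €19,098,602.40 − €11,382,300 = €7,716,302.40. Interest = €4,241,100.00, so EBIT − I = €3,475,202.40.
DCL = contribution ÷ (EBIT − I) = €19,098,602.40 ÷ €3,475,202.40 = 5.4957.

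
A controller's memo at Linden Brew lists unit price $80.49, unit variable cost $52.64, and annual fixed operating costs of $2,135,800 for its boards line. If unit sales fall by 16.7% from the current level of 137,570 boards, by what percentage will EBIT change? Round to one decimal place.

Total contribution margin = 137,570 × $27.85 = $3,831,324.50.
Subtracting fixed costs: EBIT = $3,831,324.50 − $2,135,800 = $1,695,524.50.
DOL = contribution ÷ EBIT = $3,831,324.50 ÷ $1,695,524.50 = 2.2597.
So EBIT moves 2.2597 × (-16.7%) = -37.7%.

-37.7%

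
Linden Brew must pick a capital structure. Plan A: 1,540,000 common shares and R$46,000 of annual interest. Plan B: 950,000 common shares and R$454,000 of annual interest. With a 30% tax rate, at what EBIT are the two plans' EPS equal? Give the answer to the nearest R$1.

R$1,110,949

Set EPS_A = EPS_B: (EBIT − R$46,000)(1 − 0.30) ÷ 1,540,000 = (EBIT − R$454,000)(1 − 0.30) ÷ 950,000.
Cancelling (1 − t) and cross-multiplying: 950,000·(EBIT − 46,000) = 1,540,000·(EBIT − 454,000).
Solving, EBIT = (454,000·1,540,000 − 46,000·950,000) / (1,540,000 − 950,000) = 655,460,000,000 / 590,000 = 1,110,949.15.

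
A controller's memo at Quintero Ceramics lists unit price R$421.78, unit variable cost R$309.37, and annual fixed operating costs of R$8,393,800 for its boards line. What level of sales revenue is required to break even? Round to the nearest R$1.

R$31,494,858

Contribution margin per unit = R$421.78 − R$309.37 = R$112.41, a CM ratio of R$112.41 ÷ R$421.78 = 0.2665.
Break-even revenue = fixed costs × price ÷ CM = R$8,393,800 × R$421.78 ÷ R$112.41 = R$31,494,858.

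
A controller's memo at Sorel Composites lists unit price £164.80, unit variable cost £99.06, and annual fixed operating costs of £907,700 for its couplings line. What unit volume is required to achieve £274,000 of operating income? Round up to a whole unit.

17,976 couplings

Unit CM = price − variable cost = £164.80 − £99.06 = £65.74.
Need Q such that Q × £65.74 − £907,700 = £274,000, i.e. Q = £1,181,700 / £65.74 = 17,975.36 → 17,976.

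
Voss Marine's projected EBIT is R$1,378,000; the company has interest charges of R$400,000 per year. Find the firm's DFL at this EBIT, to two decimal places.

1.41

Annual interest charges come to R$400,000.00.
DFL = EBIT ÷ (EBIT − I) = R$1,378,000 ÷ (R$1,378,000 − R$400,000.00) = R$1,378,000 ÷ R$978,000.00 = 1.4090.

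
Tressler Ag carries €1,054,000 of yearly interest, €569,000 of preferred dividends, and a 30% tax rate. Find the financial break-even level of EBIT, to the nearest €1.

Preferred dividends are paid after tax, so their pre-tax equivalent is €569,000 ÷ (1 − 0.30) = €812,857.14.
Financial break-even EBIT = interest + D_p ÷ (1 − t) = €1,054,000 + €812,857.14 = €1,866,857.14.

€1,866,857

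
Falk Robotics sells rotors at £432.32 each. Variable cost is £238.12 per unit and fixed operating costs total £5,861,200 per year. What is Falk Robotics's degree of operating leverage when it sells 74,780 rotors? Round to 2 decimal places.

At 74,780 units, contribution = 74,780 × £194.20 = £14,522,276.00.
Subtracting fixed costs: EBIT = £14,522,276.00 − £5,861,200 = £8,661,076.00.
So DOL = total CM / EBIT = £14,522,276.00 / £8,661,076.00 = 1.6767.

1.68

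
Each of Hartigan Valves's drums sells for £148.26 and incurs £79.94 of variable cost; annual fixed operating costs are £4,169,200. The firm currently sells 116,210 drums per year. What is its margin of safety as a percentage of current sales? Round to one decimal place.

Each unit contributes £148.26 − £79.94 = £68.32. Break-even units = £4,169,200 ÷ £68.32 = 61,024.59; break-even revenue = 61,024.59 × £148.26 = £9,047,505.74.
Actual sales revenue = 116,210 × £148.26 = £17,229,294.60.
Margin of safety = (£17,229,294.60 − £9,047,505.74) ÷ £17,229,294.60 = 47.5%.

47.5%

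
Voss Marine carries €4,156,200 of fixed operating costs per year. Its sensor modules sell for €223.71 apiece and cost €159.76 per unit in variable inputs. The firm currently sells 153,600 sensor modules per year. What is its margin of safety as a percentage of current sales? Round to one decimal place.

57.7%

Contribution margin per unit = €223.71 − €159.76 = €63.95. Break-even units = €4,156,200 ÷ €63.95 = 64,991.40; break-even revenue = 64,991.40 × €223.71 = €14,539,225.99.
Actual sales revenue = 153,600 × €223.71 = €34,361,856.00.
Margin of safety = (€34,361,856.00 − €14,539,225.99) ÷ €34,361,856.00 = 57.7%.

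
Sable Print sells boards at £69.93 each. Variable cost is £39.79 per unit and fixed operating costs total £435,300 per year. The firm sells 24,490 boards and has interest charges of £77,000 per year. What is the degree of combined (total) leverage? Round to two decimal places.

At 24,490 units, contribution = 24,490 × £30.14 = £738,128.60.
EBIT = £738,128.60 − £435,300 = £302,828.60. Interest = £77,000.00, so EBIT − I = £225,828.60.
Degree of total leverage = total CM / (EBIT − interest) = £738,128.60 / £225,828.60 = 3.2685.

3.27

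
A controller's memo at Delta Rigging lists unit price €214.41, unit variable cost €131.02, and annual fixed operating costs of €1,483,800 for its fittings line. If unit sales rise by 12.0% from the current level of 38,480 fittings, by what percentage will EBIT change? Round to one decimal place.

Total contribution margin = 38,480 × €83.39 = €3,208,847.20.
EBIT = €3,208,847.20 − €1,483,800 = €1,725,047.20.
DOL = contribution ÷ EBIT = €3,208,847.20 ÷ €1,725,047.20 = 1.8602.
Operating income changes by 1.8602 × +12.0% = +22.3%.

+22.3%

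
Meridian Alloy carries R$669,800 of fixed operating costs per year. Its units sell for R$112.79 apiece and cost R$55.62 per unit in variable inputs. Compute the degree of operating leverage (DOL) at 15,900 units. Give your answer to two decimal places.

3.80

At 15,900 units, contribution = 15,900 × R$57.17 = R$909,003.00.
EBIT = R$909,003.00 − R$669,800 = R$239,203.00.
Degree of operating leverage = R$909,003.00 / R$239,203.00 = 3.8001.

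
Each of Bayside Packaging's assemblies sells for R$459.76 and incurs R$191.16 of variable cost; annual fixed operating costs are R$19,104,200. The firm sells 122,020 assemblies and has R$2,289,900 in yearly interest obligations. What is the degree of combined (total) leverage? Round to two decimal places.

2.88

Contribution at this volume is 122,020 × R$268.60 = R$32,774,572.00.
Subtracting fixed costs: EBIT = R$32,774,572.00 − R$19,104,200 = R$13,670,372.00. Interest = R$2,289,900.00, so EBIT − I = R$11,380,472.00.
Degree of total leverage = total CM / (EBIT − interest) = R$32,774,572.00 / R$11,380,472.00 = 2.8799.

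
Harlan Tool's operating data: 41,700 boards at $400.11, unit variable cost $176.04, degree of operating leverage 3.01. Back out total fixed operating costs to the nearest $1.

Contribution at this volume is 41,700 × $224.07 = $9,343,719.00.
DOL = contribution / EBIT, so EBIT = $9,343,719.00 / 3.01 = $3,104,225.58.
Fixed costs = CM − EBIT = $9,343,719.00 − $3,104,225.58 = $6,239,493.

$6,239,493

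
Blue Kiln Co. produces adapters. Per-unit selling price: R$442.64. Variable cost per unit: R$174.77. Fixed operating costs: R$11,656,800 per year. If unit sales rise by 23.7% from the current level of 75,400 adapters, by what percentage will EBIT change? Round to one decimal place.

Total contribution margin = 75,400 × R$267.87 = R$20,197,398.00.
Operating income = contribution − fixed costs = R$20,197,398.00 − R$11,656,800 = R$8,540,598.00.
DOL = contribution ÷ EBIT = R$20,197,398.00 ÷ R$8,540,598.00 = 2.3649.
Operating income changes by 2.3649 × +23.7% = +56.0%.

+56.0%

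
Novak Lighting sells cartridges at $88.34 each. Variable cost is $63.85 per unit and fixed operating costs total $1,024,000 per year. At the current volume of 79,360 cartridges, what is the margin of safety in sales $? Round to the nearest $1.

Each unit contributes $88.34 − $63.85 = $24.49. Break-even units = $1,024,000 ÷ $24.49 = 41,812.98; break-even revenue = 41,812.98 × $88.34 = $3,693,759.09.
Current sales = 79,360 × $88.34 = $7,010,662.40.
Margin of safety = $7,010,662.40 − $3,693,759.09 = $3,316,903.

$3,316,903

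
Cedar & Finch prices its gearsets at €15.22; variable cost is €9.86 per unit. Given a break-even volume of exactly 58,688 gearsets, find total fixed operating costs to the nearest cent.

Unit CM = price − variable cost = €15.22 − €9.86 = €5.36.
Since BE = FC / CM, FC = 58,688 × €5.36 = €314,567.68.

€314,567.68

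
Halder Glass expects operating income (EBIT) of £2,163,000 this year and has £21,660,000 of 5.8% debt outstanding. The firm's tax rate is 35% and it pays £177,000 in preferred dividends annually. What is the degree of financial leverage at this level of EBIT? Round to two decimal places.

Annual interest charges come to £1,256,280.00.
Preferred dividends grossed up pre-tax: £177,000 / (1 − 0.35) = £272,307.69.
DFL = EBIT ÷ [EBIT − I − D_p/(1−t)] = £2,163,000 ÷ [£2,163,000 − £1,256,280.00 − £272,307.69] = £2,163,000 ÷ £634,412.31 = 3.4095.

3.41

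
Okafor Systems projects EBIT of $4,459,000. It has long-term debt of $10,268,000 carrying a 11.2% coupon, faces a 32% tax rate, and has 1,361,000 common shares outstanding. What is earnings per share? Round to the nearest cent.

$1.65

Interest = $1,150,016.00, so EBT = $4,459,000 − $1,150,016.00 = $3,308,984.00.
Net income = $3,308,984.00 × (1 − 0.32) = $2,250,109.12.
Per share: $2,250,109.12 / 1,361,000 shares = $1.65.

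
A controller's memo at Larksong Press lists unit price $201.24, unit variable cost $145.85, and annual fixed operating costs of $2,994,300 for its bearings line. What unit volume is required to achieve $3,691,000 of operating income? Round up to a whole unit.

120,696 bearings

Unit CM = price − variable cost = $201.24 − $145.85 = $55.39.
Required volume = (fixed costs + target profit) ÷ CM = ($2,994,300 + $3,691,000) ÷ $55.39 = 120,695.07, so 120,696 bearings.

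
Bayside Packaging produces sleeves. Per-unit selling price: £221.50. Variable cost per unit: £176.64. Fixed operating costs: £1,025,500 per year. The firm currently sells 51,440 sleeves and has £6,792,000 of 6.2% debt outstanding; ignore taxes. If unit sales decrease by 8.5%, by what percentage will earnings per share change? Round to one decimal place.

-22.8%

At 51,440 units, contribution = 51,440 × £44.86 = £2,307,598.40.
Subtracting fixed costs: EBIT = £2,307,598.40 − £1,025,500 = £1,282,098.40.
Interest = £421,104.00, so EBIT − I = £860,994.40.
Degree of combined leverage = contribution ÷ (EBIT − I) = £2,307,598.40 ÷ £860,994.40 = 2.6802.
%ΔEPS = DCL × %ΔSales = 2.6802 × -8.5% = -22.8%.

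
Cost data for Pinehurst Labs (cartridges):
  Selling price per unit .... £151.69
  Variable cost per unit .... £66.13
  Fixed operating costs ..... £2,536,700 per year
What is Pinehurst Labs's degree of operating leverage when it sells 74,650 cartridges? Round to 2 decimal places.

1.66

Contribution at this volume is 74,650 × £85.56 = £6,387,054.00.
Subtracting fixed costs: EBIT = £6,387,054.00 − £2,536,700 = £3,850,354.00.
So DOL = total CM / EBIT = £6,387,054.00 / £3,850,354.00 = 1.6588.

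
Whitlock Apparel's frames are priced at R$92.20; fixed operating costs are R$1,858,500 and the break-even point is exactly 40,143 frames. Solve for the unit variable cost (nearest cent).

At break-even, FC = Q × (P − VC), so P − VC = R$1,858,500 ÷ 40,143 = R$46.2970.
Hence VC = price − CM = R$92.20 − R$46.2970 = R$45.90.

R$45.90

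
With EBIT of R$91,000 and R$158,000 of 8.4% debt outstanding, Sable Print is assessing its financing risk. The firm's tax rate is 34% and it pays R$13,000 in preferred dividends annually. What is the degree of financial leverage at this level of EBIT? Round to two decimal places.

1.57

Interest = R$13,272.00.
Pre-tax preferred-dividend burden = R$13,000 ÷ (1 − 0.34) = R$19,696.97.
DFL = EBIT ÷ [EBIT − I − D_p/(1−t)] = R$91,000 ÷ [R$91,000 − R$13,272.00 − R$19,696.97] = R$91,000 ÷ R$58,031.03 = 1.5681.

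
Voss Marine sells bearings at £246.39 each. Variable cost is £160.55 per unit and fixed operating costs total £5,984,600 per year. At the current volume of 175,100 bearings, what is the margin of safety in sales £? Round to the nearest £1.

£25,965,051

Contribution margin per unit = £246.39 − £160.55 = £85.84. Break-even units = £5,984,600 ÷ £85.84 = 69,718.08; break-even revenue = 69,718.08 × £246.39 = £17,177,837.77.
Actual sales revenue = 175,100 × £246.39 = £43,142,889.00.
Margin of safety = £43,142,889.00 − £17,177,837.77 = £25,965,051.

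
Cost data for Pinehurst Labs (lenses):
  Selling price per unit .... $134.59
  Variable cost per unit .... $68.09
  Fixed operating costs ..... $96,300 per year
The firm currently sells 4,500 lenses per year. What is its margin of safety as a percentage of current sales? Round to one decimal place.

Contribution margin per unit = $134.59 − $68.09 = $66.50. Break-even units = $96,300 ÷ $66.50 = 1,448.12; break-even revenue = 1,448.12 × $134.59 = $194,902.51.
Current sales = 4,500 × $134.59 = $605,655.00.
Margin of safety = ($605,655.00 − $194,902.51) ÷ $605,655.00 = 67.8%.

67.8%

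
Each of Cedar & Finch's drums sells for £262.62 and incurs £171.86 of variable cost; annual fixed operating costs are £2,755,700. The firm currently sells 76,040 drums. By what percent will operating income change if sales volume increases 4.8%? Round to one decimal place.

+8.0%

Contribution at this volume is 76,040 × £90.76 = £6,901,390.40.
EBIT = £6,901,390.40 − £2,755,700 = £4,145,690.40.
DOL = contribution ÷ EBIT = £6,901,390.40 ÷ £4,145,690.40 = 1.6647.
%ΔEBIT = DOL × %ΔSales = 1.6647 × +4.8% = +8.0%.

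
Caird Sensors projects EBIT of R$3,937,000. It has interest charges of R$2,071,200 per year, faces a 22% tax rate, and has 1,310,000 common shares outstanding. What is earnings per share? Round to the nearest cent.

Interest = R$2,071,200.00, so EBT = R$3,937,000 − R$2,071,200.00 = R$1,865,800.00.
After tax at 22%: net income = R$1,865,800.00 × 0.78 = R$1,455,324.00.
Per share: R$1,455,324.00 / 1,310,000 shares = R$1.11.

R$1.11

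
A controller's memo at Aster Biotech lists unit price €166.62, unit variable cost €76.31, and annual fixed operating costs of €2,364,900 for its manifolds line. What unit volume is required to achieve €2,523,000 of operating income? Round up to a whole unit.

54,124 manifolds

Unit CM = price − variable cost = €166.62 − €76.31 = €90.31.
Need Q such that Q × €90.31 − €2,364,900 = €2,523,000, i.e. Q = €4,887,900 / €90.31 = 54,123.57 → 54,124.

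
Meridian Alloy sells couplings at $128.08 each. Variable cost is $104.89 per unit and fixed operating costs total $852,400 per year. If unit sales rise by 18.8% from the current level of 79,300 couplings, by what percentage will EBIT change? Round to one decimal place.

Total contribution margin = 79,300 × $23.19 = $1,838,967.00.
EBIT = $1,838,967.00 − $852,400 = $986,567.00.
So DOL = total CM / EBIT = $1,838,967.00 / $986,567.00 = 1.8640.
%ΔEBIT = DOL × %ΔSales = 1.8640 × +18.8% = +35.0%.

+35.0%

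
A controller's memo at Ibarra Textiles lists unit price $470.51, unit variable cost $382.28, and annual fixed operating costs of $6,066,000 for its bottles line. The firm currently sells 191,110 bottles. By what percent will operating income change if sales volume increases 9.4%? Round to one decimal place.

+14.7%

Contribution at this volume is 191,110 × $88.23 = $16,861,635.30.
Operating income = contribution − fixed costs = $16,861,635.30 − $6,066,000 = $10,795,635.30.
Degree of operating leverage = $16,861,635.30 / $10,795,635.30 = 1.5619.
Operating income changes by 1.5619 × +9.4% = +14.7%.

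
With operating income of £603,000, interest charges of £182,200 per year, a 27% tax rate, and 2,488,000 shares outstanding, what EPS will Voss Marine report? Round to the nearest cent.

£0.12

Interest = £182,200.00, so EBT = £603,000 − £182,200.00 = £420,800.00.
Net income = £420,800.00 × (1 − 0.27) = £307,184.00.
EPS = £307,184.00 ÷ 2,488,000 = £0.12.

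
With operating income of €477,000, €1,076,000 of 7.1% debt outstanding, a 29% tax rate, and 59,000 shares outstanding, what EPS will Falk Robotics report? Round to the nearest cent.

€4.82

Interest = €76,396.00, so EBT = €477,000 − €76,396.00 = €400,604.00.
After tax at 29%: net income = €400,604.00 × 0.71 = €284,428.84.
Per share: €284,428.84 / 59,000 shares = €4.82.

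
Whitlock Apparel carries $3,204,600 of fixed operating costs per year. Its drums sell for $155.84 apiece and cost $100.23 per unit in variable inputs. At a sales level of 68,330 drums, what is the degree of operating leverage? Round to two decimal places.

6.38

At 68,330 units, contribution = 68,330 × $55.61 = $3,799,831.30.
EBIT = $3,799,831.30 − $3,204,600 = $595,231.30.
So DOL = total CM / EBIT = $3,799,831.30 / $595,231.30 = 6.3838.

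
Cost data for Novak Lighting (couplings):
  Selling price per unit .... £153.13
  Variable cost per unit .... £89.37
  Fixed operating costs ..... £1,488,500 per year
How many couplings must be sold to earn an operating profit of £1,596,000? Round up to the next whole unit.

48,377 couplings

Unit CM = price − variable cost = £153.13 − £89.37 = £63.76.
Required volume = (fixed costs + target profit) ÷ CM = (£1,488,500 + £1,596,000) ÷ £63.76 = 48,376.73, so 48,377 couplings.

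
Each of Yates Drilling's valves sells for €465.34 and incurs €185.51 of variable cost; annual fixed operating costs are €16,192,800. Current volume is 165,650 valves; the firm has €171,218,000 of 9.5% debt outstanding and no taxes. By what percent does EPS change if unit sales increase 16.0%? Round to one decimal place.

+53.4%

Contribution at this volume is 165,650 × €279.83 = €46,353,839.50.
EBIT = €46,353,839.50 − €16,192,800 = €30,161,039.50.
Interest = €16,265,710.00, so EBIT − I = €13,895,329.50.
DCL = total CM / (EBIT − I) = €46,353,839.50 / €13,895,329.50 = 3.3359.
%ΔEPS = DCL × %ΔSales = 3.3359 × +16.0% = +53.4%.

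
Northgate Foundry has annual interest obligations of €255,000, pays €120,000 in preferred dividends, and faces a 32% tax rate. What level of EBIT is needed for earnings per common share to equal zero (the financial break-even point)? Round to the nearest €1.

€431,471

Preferred dividends are paid after tax, so their pre-tax equivalent is €120,000 ÷ (1 − 0.32) = €176,470.59.
EPS = 0 when EBIT covers interest plus the pre-tax preferred burden: €255,000 + €176,470.59 = €431,470.59.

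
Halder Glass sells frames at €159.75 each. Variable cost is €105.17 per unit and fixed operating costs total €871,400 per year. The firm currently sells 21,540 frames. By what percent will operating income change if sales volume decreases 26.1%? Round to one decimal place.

At 21,540 units, contribution = 21,540 × €54.58 = €1,175,653.20.
EBIT = €1,175,653.20 − €871,400 = €304,253.20.
Degree of operating leverage = €1,175,653.20 / €304,253.20 = 3.8641.
%ΔEBIT = DOL × %ΔSales = 3.8641 × -26.1% = -100.9%.

-100.9%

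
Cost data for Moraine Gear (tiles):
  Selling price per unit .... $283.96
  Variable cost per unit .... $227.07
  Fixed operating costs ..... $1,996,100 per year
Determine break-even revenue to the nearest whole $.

$9,963,307

Contribution margin per unit = $283.96 − $227.07 = $56.89, a CM ratio of $56.89 ÷ $283.96 = 0.2003.
Break-even revenue = fixed costs × price ÷ CM = $1,996,100 × $283.96 ÷ $56.89 = $9,963,307.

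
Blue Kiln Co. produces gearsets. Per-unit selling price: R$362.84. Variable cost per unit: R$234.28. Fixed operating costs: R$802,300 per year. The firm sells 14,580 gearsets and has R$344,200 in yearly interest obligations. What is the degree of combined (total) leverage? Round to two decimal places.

2.58

At 14,580 units, contribution = 14,580 × R$128.56 = R$1,874,404.80.
EBIT = R$1,874,404.80 − R$802,300 = R$1,072,104.80. Interest = R$344,200.00, so EBIT − I = R$727,904.80.
Degree of total leverage = total CM / (EBIT − interest) = R$1,874,404.80 / R$727,904.80 = 2.5751.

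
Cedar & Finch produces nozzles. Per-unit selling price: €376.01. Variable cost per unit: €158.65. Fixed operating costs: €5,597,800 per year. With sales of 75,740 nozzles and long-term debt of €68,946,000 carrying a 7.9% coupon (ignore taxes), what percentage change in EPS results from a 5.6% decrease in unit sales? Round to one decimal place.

At 75,740 units, contribution = 75,740 × €217.36 = €16,462,846.40.
Operating income = contribution − fixed costs = €16,462,846.40 − €5,597,800 = €10,865,046.40.
After interest of €5,446,734.00, pre-tax earnings = €5,418,312.40.
Degree of combined leverage = contribution ÷ (EBIT − I) = €16,462,846.40 ÷ €5,418,312.40 = 3.0384.
EPS therefore changes by 3.0384 × (-5.6%) = -17.0%.

-17.0%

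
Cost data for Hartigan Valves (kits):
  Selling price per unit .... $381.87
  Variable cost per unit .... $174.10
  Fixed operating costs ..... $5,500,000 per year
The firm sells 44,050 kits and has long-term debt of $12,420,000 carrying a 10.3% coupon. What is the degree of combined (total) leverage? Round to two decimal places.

Total contribution margin = 44,050 × $207.77 = $9,152,268.50.
EBIT = $9,152,268.50 − $5,500,000 = $3,652,268.50. Interest = $1,279,260.00, so EBIT − I = $2,373,008.50.
DCL = contribution ÷ (EBIT − I) = $9,152,268.50 ÷ $2,373,008.50 = 3.8568.

3.86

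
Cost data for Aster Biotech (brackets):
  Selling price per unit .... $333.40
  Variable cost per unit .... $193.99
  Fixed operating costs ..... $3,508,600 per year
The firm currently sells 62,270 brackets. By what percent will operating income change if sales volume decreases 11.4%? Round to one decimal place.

Total contribution margin = 62,270 × $139.41 = $8,681,060.70.
Subtracting fixed costs: EBIT = $8,681,060.70 − $3,508,600 = $5,172,460.70.
Degree of operating leverage = $8,681,060.70 / $5,172,460.70 = 1.6783.
So EBIT moves 1.6783 × (-11.4%) = -19.1%.

-19.1%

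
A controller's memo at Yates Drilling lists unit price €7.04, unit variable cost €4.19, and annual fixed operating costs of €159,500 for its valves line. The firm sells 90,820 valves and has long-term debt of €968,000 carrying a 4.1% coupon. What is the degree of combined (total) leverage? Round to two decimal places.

4.34

At 90,820 units, contribution = 90,820 × €2.85 = €258,837.00.
EBIT = €258,837.00 − €159,500 = €99,337.00. Interest = €39,688.00.
DOL = €258,837.00 ÷ €99,337.00 = 2.6056; DFL = €99,337.00 ÷ €59,649.00 = 1.6654.
DCL = DOL × DFL = 2.6056 × 1.6654 = 4.3394.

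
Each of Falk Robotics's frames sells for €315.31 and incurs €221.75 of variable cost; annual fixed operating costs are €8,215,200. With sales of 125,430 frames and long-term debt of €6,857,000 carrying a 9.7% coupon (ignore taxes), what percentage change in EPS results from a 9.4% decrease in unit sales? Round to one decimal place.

-38.6%

Total contribution margin = 125,430 × €93.56 = €11,735,230.80.
Subtracting fixed costs: EBIT = €11,735,230.80 − €8,215,200 = €3,520,030.80.
Interest = €665,129.00, so EBIT − I = €2,854,901.80.
Degree of combined leverage = contribution ÷ (EBIT − I) = €11,735,230.80 ÷ €2,854,901.80 = 4.1106.
%ΔEPS = DCL × %ΔSales = 4.1106 × -9.4% = -38.6%.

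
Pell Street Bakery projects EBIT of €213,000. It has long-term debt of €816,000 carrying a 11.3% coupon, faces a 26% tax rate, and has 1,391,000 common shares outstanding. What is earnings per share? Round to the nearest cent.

€0.06

Pre-tax income = €213,000 − €92,208.00 = €120,792.00.
Net income = €120,792.00 × (1 − 0.26) = €89,386.08.
EPS = €89,386.08 ÷ 1,391,000 = €0.06.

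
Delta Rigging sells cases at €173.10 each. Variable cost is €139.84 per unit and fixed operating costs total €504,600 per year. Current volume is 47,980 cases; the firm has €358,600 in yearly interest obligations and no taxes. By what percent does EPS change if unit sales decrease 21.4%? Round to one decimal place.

At 47,980 units, contribution = 47,980 × €33.26 = €1,595,814.80.
Operating income = contribution − fixed costs = €1,595,814.80 − €504,600 = €1,091,214.80.
After interest of €358,600.00, pre-tax earnings = €732,614.80.
Degree of combined leverage = contribution ÷ (EBIT − I) = €1,595,814.80 ÷ €732,614.80 = 2.1782.
%ΔEPS = DCL × %ΔSales = 2.1782 × -21.4% = -46.6%.

-46.6%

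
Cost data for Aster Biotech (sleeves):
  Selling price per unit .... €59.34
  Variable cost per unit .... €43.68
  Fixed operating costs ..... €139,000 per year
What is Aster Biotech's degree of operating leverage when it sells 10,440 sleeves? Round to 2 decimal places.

6.68

Total contribution margin = 10,440 × €15.66 = €163,490.40.
Operating income = contribution − fixed costs = €163,490.40 − €139,000 = €24,490.40.
So DOL = total CM / EBIT = €163,490.40 / €24,490.40 = 6.6757.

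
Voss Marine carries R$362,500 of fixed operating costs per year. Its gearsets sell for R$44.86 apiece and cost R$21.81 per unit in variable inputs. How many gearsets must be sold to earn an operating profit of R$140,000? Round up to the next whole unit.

21,801 gearsets

Contribution margin per unit = R$44.86 − R$21.81 = R$23.05.
Units = (FC + target) / CM = (R$362,500 + R$140,000) / R$23.05 = 21,800.43, so 21,801 gearsets.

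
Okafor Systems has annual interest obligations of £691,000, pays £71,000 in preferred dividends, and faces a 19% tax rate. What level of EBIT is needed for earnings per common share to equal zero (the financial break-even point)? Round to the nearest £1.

£778,654

Grossing the preferred dividend up to pre-tax terms: £71,000 / (1 − 0.19) = £87,654.32.
Financial break-even EBIT = interest + D_p ÷ (1 − t) = £691,000 + £87,654.32 = £778,654.32.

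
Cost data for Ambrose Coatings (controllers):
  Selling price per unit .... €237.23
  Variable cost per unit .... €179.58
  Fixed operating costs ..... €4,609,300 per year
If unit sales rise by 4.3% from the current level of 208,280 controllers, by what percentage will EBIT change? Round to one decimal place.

+7.0%

At 208,280 units, contribution = 208,280 × €57.65 = €12,007,342.00.
EBIT = €12,007,342.00 − €4,609,300 = €7,398,042.00.
DOL = contribution ÷ EBIT = €12,007,342.00 ÷ €7,398,042.00 = 1.6230.
%ΔEBIT = DOL × %ΔSales = 1.6230 × +4.3% = +7.0%.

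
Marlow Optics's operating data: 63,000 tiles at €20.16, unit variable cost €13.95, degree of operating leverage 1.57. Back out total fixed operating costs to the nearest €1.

€142,039

At 63,000 units, contribution = 63,000 × €6.21 = €391,230.00.
DOL = contribution / EBIT, so EBIT = €391,230.00 / 1.57 = €249,191.08.
Fixed costs = CM − EBIT = €391,230.00 − €249,191.08 = €142,039.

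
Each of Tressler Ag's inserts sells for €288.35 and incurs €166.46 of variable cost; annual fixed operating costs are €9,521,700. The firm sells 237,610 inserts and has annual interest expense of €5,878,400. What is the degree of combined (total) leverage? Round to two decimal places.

2.14

Contribution at this volume is 237,610 × €121.89 = €28,962,282.90.
Operating income = contribution − fixed costs = €28,962,282.90 − €9,521,700 = €19,440,582.90. Interest = €5,878,400.00, so EBIT − I = €13,562,182.90.
Degree of total leverage = total CM / (EBIT − interest) = €28,962,282.90 / €13,562,182.90 = 2.1355.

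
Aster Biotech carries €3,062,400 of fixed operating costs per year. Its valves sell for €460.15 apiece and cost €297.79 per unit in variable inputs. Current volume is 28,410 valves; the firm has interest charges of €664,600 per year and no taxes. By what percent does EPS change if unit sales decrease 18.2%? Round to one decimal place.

At 28,410 units, contribution = 28,410 × €162.36 = €4,612,647.60.
Operating income = contribution − fixed costs = €4,612,647.60 − €3,062,400 = €1,550,247.60.
Interest = €664,600.00, so EBIT − I = €885,647.60.
Degree of combined leverage = contribution ÷ (EBIT − I) = €4,612,647.60 ÷ €885,647.60 = 5.2082.
EPS therefore changes by 5.2082 × (-18.2%) = -94.8%.

-94.8%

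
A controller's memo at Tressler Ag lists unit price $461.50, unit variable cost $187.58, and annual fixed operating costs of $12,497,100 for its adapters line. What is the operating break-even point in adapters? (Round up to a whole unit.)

45,624 adapters

Unit CM = price − variable cost = $461.50 − $187.58 = $273.92.
Units to break even: $12,497,100 ÷ $273.92 = 45,623.17, rounded up to 45,624.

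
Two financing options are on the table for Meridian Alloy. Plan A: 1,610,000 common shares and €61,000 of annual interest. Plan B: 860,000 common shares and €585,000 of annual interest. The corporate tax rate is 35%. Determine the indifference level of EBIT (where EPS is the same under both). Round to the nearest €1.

€1,185,853

Set EPS_A = EPS_B: (EBIT − €61,000)(1 − 0.35) ÷ 1,610,000 = (EBIT − €585,000)(1 − 0.35) ÷ 860,000.
The (1 − t) factor cancels: (EBIT − 61,000) × 860,000 = (EBIT − 585,000) × 1,610,000.
EBIT × (1,610,000 − 860,000) = 585,000 × 1,610,000 − 61,000 × 860,000 = 889,390,000,000, so EBIT = 889,390,000,000 ÷ 750,000 = 1,185,853.33.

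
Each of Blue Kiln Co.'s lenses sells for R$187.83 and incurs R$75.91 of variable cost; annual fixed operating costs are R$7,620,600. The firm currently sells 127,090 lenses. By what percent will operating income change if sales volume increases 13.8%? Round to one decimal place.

Contribution at this volume is 127,090 × R$111.92 = R$14,223,912.80.
Operating income = contribution − fixed costs = R$14,223,912.80 − R$7,620,600 = R$6,603,312.80.
DOL = contribution ÷ EBIT = R$14,223,912.80 ÷ R$6,603,312.80 = 2.1541.
So EBIT moves 2.1541 × (+13.8%) = +29.7%.

+29.7%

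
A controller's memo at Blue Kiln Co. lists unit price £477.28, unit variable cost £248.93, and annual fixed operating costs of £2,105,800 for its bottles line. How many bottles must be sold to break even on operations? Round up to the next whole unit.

Contribution margin per unit = £477.28 − £248.93 = £228.35.
Break-even volume = fixed costs ÷ CM per unit = £2,105,800 ÷ £228.35 = 9,221.81, so 9,222 bottles.

9,222 bottles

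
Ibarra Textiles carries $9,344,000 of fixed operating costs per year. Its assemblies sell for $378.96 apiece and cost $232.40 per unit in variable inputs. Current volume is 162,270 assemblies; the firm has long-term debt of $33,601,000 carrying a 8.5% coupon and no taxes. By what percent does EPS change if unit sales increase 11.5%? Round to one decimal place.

+23.6%

Total contribution margin = 162,270 × $146.56 = $23,782,291.20.
EBIT = $23,782,291.20 − $9,344,000 = $14,438,291.20.
Interest = $2,856,085.00, so EBIT − I = $11,582,206.20.
Degree of combined leverage = contribution ÷ (EBIT − I) = $23,782,291.20 ÷ $11,582,206.20 = 2.0533.
EPS therefore changes by 2.0533 × (+11.5%) = +23.6%.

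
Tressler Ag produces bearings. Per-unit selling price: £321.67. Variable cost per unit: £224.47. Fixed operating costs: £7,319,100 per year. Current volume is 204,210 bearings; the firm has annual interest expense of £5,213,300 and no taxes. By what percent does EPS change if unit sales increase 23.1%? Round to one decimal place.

Contribution at this volume is 204,210 × £97.20 = £19,849,212.00.
Subtracting fixed costs: EBIT = £19,849,212.00 − £7,319,100 = £12,530,112.00.
After interest of £5,213,300.00, pre-tax earnings = £7,316,812.00.
DCL = total CM / (EBIT − I) = £19,849,212.00 / £7,316,812.00 = 2.7128.
%ΔEPS = DCL × %ΔSales = 2.7128 × +23.1% = +62.7%.

+62.7%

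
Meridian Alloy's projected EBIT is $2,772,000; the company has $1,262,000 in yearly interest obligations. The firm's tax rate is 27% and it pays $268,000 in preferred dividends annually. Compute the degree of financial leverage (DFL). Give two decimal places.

2.43

Interest = $1,262,000.00.
Preferred dividends grossed up pre-tax: $268,000 / (1 − 0.27) = $367,123.29.
DFL = EBIT ÷ [EBIT − I − D_p/(1−t)] = $2,772,000 ÷ [$2,772,000 − $1,262,000.00 − $367,123.29] = $2,772,000 ÷ $1,142,876.71 = 2.4255.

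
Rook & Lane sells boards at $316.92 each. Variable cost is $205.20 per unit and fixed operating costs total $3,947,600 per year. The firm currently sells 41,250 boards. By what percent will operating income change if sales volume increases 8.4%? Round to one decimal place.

Contribution at this volume is 41,250 × $111.72 = $4,608,450.00.
Operating income = contribution − fixed costs = $4,608,450.00 − $3,947,600 = $660,850.00.
DOL = contribution ÷ EBIT = $4,608,450.00 ÷ $660,850.00 = 6.9735.
%ΔEBIT = DOL × %ΔSales = 6.9735 × +8.4% = +58.6%.

+58.6%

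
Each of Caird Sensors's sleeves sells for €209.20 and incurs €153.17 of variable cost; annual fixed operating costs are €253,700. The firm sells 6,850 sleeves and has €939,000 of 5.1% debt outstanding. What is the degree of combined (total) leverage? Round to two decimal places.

4.67

At 6,850 units, contribution = 6,850 × €56.03 = €383,805.50.
Subtracting fixed costs: EBIT = €383,805.50 − €253,700 = €130,105.50. Interest = €47,889.00, so EBIT − I = €82,216.50.
Degree of total leverage = total CM / (EBIT − interest) = €383,805.50 / €82,216.50 = 4.6682.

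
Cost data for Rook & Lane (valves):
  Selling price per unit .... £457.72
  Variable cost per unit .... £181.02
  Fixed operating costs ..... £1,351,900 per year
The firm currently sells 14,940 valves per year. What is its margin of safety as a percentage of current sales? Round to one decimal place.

Unit CM = price − variable cost = £457.72 − £181.02 = £276.70. Break-even units = £1,351,900 ÷ £276.70 = 4,885.80; break-even revenue = 4,885.80 × £457.72 = £2,236,326.95.
Current sales = 14,940 × £457.72 = £6,838,336.80.
Margin of safety = (£6,838,336.80 − £2,236,326.95) ÷ £6,838,336.80 = 67.3%.

67.3%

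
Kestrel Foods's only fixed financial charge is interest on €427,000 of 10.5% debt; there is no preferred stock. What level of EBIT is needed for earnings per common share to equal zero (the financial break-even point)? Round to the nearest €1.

€44,835

Annual interest = 10.5% × €427,000 = €44,835.00.
Without preferred stock the financial break-even is simply EBIT = interest = €44,835.00.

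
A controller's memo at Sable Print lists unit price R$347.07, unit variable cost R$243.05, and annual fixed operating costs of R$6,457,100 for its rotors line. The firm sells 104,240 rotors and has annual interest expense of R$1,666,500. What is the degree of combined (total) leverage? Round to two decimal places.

3.99

At 104,240 units, contribution = 104,240 × R$104.02 = R$10,843,044.80.
EBIT = R$10,843,044.80 − R$6,457,100 = R$4,385,944.80. Interest = R$1,666,500.00.
DOL = R$10,843,044.80 ÷ R$4,385,944.80 = 2.4722; DFL = R$4,385,944.80 ÷ R$2,719,444.80 = 1.6128.
DCL = DOL × DFL = 2.4722 × 1.6128 = 3.9872.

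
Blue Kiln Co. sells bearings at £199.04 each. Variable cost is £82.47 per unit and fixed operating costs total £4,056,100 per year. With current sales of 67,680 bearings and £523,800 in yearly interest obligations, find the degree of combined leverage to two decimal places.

At 67,680 units, contribution = 67,680 × £116.57 = £7,889,457.60.
Operating income = contribution − fixed costs = £7,889,457.60 − £4,056,100 = £3,833,357.60. Interest = £523,800.00.
DOL = £7,889,457.60 ÷ £3,833,357.60 = 2.0581; DFL = £3,833,357.60 ÷ £3,309,557.60 = 1.1583.
DCL = DOL × DFL = 2.0581 × 1.1583 = 2.3839.

2.38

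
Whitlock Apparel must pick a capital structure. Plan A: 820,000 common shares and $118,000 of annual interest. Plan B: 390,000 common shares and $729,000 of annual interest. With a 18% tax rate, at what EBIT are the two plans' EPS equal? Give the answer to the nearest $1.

Set EPS_A = EPS_B: (EBIT − $118,000)(1 − 0.18) ÷ 820,000 = (EBIT − $729,000)(1 − 0.18) ÷ 390,000.
The (1 − t) factor cancels: (EBIT − 118,000) × 390,000 = (EBIT − 729,000) × 820,000.
EBIT × (820,000 − 390,000) = 729,000 × 820,000 − 118,000 × 390,000 = 551,760,000,000, so EBIT = 551,760,000,000 ÷ 430,000 = 1,283,162.79.

$1,283,163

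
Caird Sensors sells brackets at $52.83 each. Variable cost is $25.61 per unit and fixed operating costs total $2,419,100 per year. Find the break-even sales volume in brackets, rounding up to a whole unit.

88,873 brackets

Each unit contributes $52.83 − $25.61 = $27.22.
Break-even Q = $2,419,100 / $27.22 = 88,872.15 → 88,873 brackets.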